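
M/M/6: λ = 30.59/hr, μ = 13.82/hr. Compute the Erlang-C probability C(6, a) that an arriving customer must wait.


a = λ/μ = 2.2135; ρ = a/6 = 0.3689
P₀ = 0.109023 (from M/M/c formula)
C(c,a) = [a^c/(c!(1−ρ))]·P₀ = [117.60576/(720·0.6311)]·0.109023
= 0.25882·0.109023 = 0.028218

Final: 0.028218


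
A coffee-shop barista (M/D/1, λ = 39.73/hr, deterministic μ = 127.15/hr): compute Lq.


ρ = 39.73/127.15 = 0.3125
M/D/1: Lq = ρ²/(2(1−ρ)) = 0.09763/(2·0.6875) = 0.07100

Final: 0.07100


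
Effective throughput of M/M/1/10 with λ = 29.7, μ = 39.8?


ρ = 0.7462; P_K = (1−ρ)ρ^10/(1−ρ^11) = 0.014154
λ_eff = λ(1 − P_K) = 29.7·(1 − 0.014154) = 29.7·0.985846 = 29.2796 /hr

Final: 29.2796 /hr


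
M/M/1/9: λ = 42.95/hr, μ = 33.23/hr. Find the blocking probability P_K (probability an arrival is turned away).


ρ = λ/μ = 42.95/33.23 = 1.2925
P_K = (1−ρ)ρ^K/(1−ρ^(K+1)) = (-0.2925·10.066893)/(1 − 13.011527)
= -2.944634/-12.011527 = 0.245151

Final: 0.245151


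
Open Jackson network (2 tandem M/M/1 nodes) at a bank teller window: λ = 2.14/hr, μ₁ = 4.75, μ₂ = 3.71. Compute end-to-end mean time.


Each node sees arrival rate λ = 2.14/hr (tandem ⇒ throughput preserved).
W₁ = 1/(μ₁−λ) = 1/(4.75−2.14) = 0.38314 hr
W₂ = 1/(μ₂−λ) = 1/(3.71−2.14) = 0.63694 hr
W_total = W₁ + W₂ = 0.38314 + 0.63694 = 1.02008 hr

Final: 1.02008 hr


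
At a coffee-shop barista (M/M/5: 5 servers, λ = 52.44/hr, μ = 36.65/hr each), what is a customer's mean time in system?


a = 1.4308; ρ = 0.2862; P₀ = 0.238815
Lq = P₀·a^c·ρ/(c!(1−ρ)²) = 0.006703
Wq = Lq/λ = 0.006703/52.44 = 0.0001278 hr
W = Wq + 1/μ = 0.0001278 + 0.02729 = 0.02741 hr

Final: 0.02741 hr


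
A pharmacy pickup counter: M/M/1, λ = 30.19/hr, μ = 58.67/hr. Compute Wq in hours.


ρ = 30.19/58.67 = 0.5146
Wq = ρ/(μ−λ) = 0.5146/(58.67 − 30.19) = 0.5146/28.48 = 0.01807 hr

Final: 0.01807 hr


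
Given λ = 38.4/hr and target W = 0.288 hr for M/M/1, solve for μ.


W = 1/(μ−λ) ⇒ μ − λ = 1/W = 1/0.288 = 3.4722
μ = λ + 1/W = 38.4 + 3.4722 = 41.8722 per hr

Final: 41.8722 /hr


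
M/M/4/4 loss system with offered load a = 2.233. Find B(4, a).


B(c,a) = (a^c/c!) / Σ_{k=0}^{c} a^k/k!
a^4/4! = 1.035962
Σ terms (k=0..4): 1.00000 + 2.23300 + 2.49314 + 1.85573 + 1.03596 = 8.617837
B = 1.035962/8.617837 = 0.120211

Final: 0.120211


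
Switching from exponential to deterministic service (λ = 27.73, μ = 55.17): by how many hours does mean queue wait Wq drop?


ρ = 27.73/55.17 = 0.5026
Wq(M/M/1) = ρ/(μ−λ) = 0.5026/27.44 = 0.01832 hr
Wq(M/D/1) = ρ/(2(μ−λ)) = 0.009159 hr
Savings = 0.01832 − 0.009159 = 0.009159 hr

Final: 0.009159 hr


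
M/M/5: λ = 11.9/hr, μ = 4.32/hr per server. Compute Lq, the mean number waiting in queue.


a = λ/μ = 2.7546; ρ = a/5 = 0.5509
P₀ = 0.061070
Lq = P₀·a^c·ρ / (c!·(1−ρ)²) = 0.061070·158.60471·0.5509/(120·0.20167)
= 0.22051

Final: 0.22051


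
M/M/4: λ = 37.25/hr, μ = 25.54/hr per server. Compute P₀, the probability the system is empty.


a = λ/μ = 37.25/25.54 = 1.4585; ρ = a/c = 0.3646
Σ_{k=0}^{3} a^k/k! (terms k=0..3) = 1.00000 + 1.45850 + 1.06361 + 0.51709 = 4.03919
Tail: a^4/(4!(1−ρ)) = 4.52503/(24·0.6354) = 0.29674
P₀ = 1/(4.03919 + 0.29674) = 1/4.33593 = 0.230631

Final: 0.230631


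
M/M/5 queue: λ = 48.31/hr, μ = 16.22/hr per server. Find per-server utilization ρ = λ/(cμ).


ρ = λ/(cμ) = 48.31/(5·16.22) = 48.31/81.10 = 0.5957

Final: 0.5957


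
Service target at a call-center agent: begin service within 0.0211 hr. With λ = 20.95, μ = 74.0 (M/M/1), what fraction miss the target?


ρ = 20.95/74.0 = 0.2831
P(Wq > t) = ρ·e^{−(μ−λ)t} = 0.2831·e^{−1.1194}
= 0.2831·0.326490 = 0.092432

Final: 0.092432


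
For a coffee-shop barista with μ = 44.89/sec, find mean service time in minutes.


Mean service time = 1/μ = 1/44.89 second = 0.02228 second
In minutes: 0.02228 × 0.0166667 = 0.0003713 min

Final: 0.0003713 min


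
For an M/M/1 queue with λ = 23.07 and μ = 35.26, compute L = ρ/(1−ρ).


ρ = λ/μ = 23.07/35.26 = 0.6543
L = ρ/(1−ρ) = 0.6543/(1 − 0.6543) = 0.6543/0.3457 = 1.8925

Final: 1.8925


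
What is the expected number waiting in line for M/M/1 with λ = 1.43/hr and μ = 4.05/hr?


ρ = 1.43/4.05 = 0.3531
Lq = ρ²/(1−ρ) = 0.1247/0.6469 = 0.1927

Final: 0.1927


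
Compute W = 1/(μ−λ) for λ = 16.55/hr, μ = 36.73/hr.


W = 1/(μ−λ) = 1/(36.73 − 16.55) = 1/20.18 = 0.04955 hr

Final: 0.04955 hr


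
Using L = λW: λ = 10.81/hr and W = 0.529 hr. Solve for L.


L = λW = 10.81·0.529 = 5.7185

Final: 5.7185


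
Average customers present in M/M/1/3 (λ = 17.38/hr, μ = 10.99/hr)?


ρ = 17.38/10.99 = 1.5814
L = ρ[1 − (K+1)ρ^K + Kρ^(K+1)] / [(1−ρ)(1−ρ^(K+1))]
Numerator: 1.5814·(1 − 4·3.955089 + 3·6.254726) = 6.236912
Denominator: (-0.5814)·(-5.254726) = 3.055296
L = 6.236912/3.055296 = 2.0413

Final: 2.0413


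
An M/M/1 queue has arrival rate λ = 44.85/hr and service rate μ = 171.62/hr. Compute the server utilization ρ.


ρ = λ/μ = 44.85/171.62 = 0.2613

Final: 0.2613


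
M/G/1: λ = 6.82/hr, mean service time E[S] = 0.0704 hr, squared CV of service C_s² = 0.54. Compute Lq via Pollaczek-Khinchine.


ρ = λ·E[S] = 6.82·0.0704 = 0.4801
Lq = ρ²(1+C_s²)/(2(1−ρ)) = 0.2305·(1+0.54)/(2·0.5199)
= 0.2305·1.5400/1.0397 = 0.34144

Final: 0.34144


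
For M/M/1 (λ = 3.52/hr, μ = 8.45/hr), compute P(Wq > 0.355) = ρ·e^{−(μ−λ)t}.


ρ = 3.52/8.45 = 0.4166
P(Wq > t) = ρ·e^{−(μ−λ)t} = 0.4166·e^{−1.7501}
= 0.4166·0.173748 = 0.072378

Final: 0.072378


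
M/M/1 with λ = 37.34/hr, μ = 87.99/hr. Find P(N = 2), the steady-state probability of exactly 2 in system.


ρ = 37.34/87.99 = 0.4244
P_n = (1−ρ)·ρ^n = (1 − 0.4244)·0.4244^2 = 0.5756·0.180087 = 0.103664

Final: 0.103664


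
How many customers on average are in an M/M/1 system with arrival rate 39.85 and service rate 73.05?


ρ = λ/μ = 39.85/73.05 = 0.5455
L = ρ/(1−ρ) = 0.5455/(1 − 0.5455) = 0.5455/0.4545 = 1.2003

Final: 1.2003


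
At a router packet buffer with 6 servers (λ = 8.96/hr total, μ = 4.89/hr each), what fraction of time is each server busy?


ρ = λ/(cμ) = 8.96/(6·4.89) = 8.96/29.34 = 0.3054

Final: 0.3054


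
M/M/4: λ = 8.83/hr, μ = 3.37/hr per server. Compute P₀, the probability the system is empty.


a = λ/μ = 8.83/3.37 = 2.6202; ρ = a/c = 0.6550
Σ_{k=0}^{3} a^k/k! (terms k=0..3) = 1.00000 + 2.62018 + 3.43267 + 2.99807 = 10.05091
Tail: a^4/(4!(1−ρ)) = 47.13280/(24·0.3450) = 5.69310
P₀ = 1/(10.05091 + 5.69310) = 1/15.74401 = 0.063516

Final: 0.063516


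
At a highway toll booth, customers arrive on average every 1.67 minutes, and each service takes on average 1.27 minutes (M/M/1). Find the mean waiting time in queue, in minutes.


λ = 60/1.67 = 35.9281 /hr
μ = 60/1.27 = 47.2441 /hr
ρ = λ/μ = 35.9281/47.2441 = 0.7605
Wq = ρ/(μ−λ) = 0.7605/(47.2441−35.9281) = 0.06720 hr
In minutes: 0.06720·60 = 4.032 min

Final: 4.032 min


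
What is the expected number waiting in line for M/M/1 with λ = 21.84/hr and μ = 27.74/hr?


ρ = 21.84/27.74 = 0.7873
Lq = ρ²/(1−ρ) = 0.6199/0.2127 = 2.9144

Final: 2.9144


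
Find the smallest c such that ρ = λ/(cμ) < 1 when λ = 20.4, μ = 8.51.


Stability requires cμ > λ ⇔ c > λ/μ.
λ/μ = 20.4/8.51 = 2.3972
Minimum integer c = ⌊2.3972⌋ + 1 = 3
Check: 3·8.51 = 25.53 > 20.4, while 2·8.51 = 17.02 ≤ 20.4

Final: 3 servers


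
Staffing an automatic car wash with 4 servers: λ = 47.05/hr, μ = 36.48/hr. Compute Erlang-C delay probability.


a = λ/μ = 1.2897; ρ = a/4 = 0.3224
P₀ = 0.274032 (from M/M/c formula)
C(c,a) = [a^c/(c!(1−ρ))]·P₀ = [2.76706/(24·0.6776)]·0.274032
= 0.17016·0.274032 = 0.046629

Final: 0.046629


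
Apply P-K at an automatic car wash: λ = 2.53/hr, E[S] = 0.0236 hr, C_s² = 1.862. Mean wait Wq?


ρ = λ·E[S] = 2.53·0.0236 = 0.05971
E[S²] = E[S]²(1+C_s²) = 0.0236²·(1+1.862) = 0.001594
Wq = λ·E[S²]/(2(1−ρ)) = 2.53·0.001594/(2·0.9403) = 0.002144 hr

Final: 0.002144 hr


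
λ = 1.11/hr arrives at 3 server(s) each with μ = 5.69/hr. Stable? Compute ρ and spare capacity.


Total capacity cμ = 3·5.69 = 17.07/hr
ρ = λ/(cμ) = 1.11/17.07 = 0.06503
Stable ⇔ ρ < 1: YES
Spare capacity = cμ − λ = 17.07 − 1.11 = 15.96/hr

Final: ρ = 0.06503; stable; margin = 15.96/hr


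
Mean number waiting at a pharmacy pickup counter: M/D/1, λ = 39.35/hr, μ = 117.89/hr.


ρ = 39.35/117.89 = 0.3338
M/D/1: Lq = ρ²/(2(1−ρ)) = 0.1114/(2·0.6662) = 0.08362

Final: 0.08362


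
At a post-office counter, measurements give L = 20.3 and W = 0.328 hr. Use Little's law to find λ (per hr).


λ = L/W = 20.3/0.328 = 61.8902 /hr

Final: 61.8902 /hr


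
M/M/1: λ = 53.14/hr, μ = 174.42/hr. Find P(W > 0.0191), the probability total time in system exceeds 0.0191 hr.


W ~ Exponential(μ−λ) for M/M/1.
μ − λ = 174.42 − 53.14 = 121.2800
P(W > t) = e^{−(μ−λ)t} = e^{−2.3164} = 0.098623

Final: 0.098623


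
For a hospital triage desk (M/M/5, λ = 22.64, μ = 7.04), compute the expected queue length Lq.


a = λ/μ = 3.2159; ρ = a/5 = 0.6432
P₀ = 0.036470
Lq = P₀·a^c·ρ / (c!·(1−ρ)²) = 0.036470·343.96861·0.6432/(120·0.12732)
= 0.52809

Final: 0.52809


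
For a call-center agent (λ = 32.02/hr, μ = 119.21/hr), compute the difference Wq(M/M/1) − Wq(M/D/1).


ρ = 32.02/119.21 = 0.2686
Wq(M/M/1) = ρ/(μ−λ) = 0.2686/87.19 = 0.003081 hr
Wq(M/D/1) = ρ/(2(μ−λ)) = 0.001540 hr
Savings = 0.003081 − 0.001540 = 0.001540 hr

Final: 0.001540 hr


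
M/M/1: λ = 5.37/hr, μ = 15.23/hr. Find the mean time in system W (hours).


W = 1/(μ−λ) = 1/(15.23 − 5.37) = 1/9.86 = 0.1014 hr

Final: 0.1014 hr


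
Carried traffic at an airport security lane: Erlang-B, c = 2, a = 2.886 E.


B(2,2.886) = 0.517297 (Erlang-B)
Carried load = a(1 − B) = 2.886·(1 − 0.517297) = 2.886·0.482703 = 1.3931 E

Final: 1.3931 Erlangs


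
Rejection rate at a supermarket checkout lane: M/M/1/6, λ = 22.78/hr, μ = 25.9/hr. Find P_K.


ρ = λ/μ = 22.78/25.9 = 0.8795
P_K = (1−ρ)ρ^K/(1−ρ^(K+1)) = (0.1205·0.462939)/(1 − 0.407172)
= 0.055767/0.592828 = 0.094070

Final: 0.094070


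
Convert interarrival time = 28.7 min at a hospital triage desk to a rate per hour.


λ = 1/(interarrival time) in consistent units.
1 hour = 60 min, so λ = 60/28.7 = 2.0906 per hour

Final: 2.0906 /hr


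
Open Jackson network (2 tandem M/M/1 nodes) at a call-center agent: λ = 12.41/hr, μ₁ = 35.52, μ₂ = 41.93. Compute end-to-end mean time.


Each node sees arrival rate λ = 12.41/hr (tandem ⇒ throughput preserved).
W₁ = 1/(μ₁−λ) = 1/(35.52−12.41) = 0.04327 hr
W₂ = 1/(μ₂−λ) = 1/(41.93−12.41) = 0.03388 hr
W_total = W₁ + W₂ = 0.04327 + 0.03388 = 0.07715 hr

Final: 0.07715 hr


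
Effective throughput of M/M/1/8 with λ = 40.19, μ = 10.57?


ρ = 3.8023; P_K = (1−ρ)ρ^8/(1−ρ^9) = 0.737004
λ_eff = λ(1 − P_K) = 40.19·(1 − 0.737004) = 40.19·0.262996 = 10.5698 /hr

Final: 10.5698 /hr


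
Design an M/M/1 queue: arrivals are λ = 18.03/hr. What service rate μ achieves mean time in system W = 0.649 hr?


W = 1/(μ−λ) ⇒ μ − λ = 1/W = 1/0.649 = 1.5408
μ = λ + 1/W = 18.03 + 1.5408 = 19.5708 per hr

Final: 19.5708 /hr


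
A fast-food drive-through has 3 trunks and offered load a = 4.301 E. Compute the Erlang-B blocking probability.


B(c,a) = (a^c/c!) / Σ_{k=0}^{c} a^k/k!
a^3/3! = 13.260414
Σ terms (k=0..3): 1.00000 + 4.30100 + 9.24930 + 13.26041 = 27.810714
B = 13.260414/27.810714 = 0.476810

Final: 0.476810


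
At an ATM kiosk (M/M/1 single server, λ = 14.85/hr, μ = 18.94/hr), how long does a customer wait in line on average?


ρ = 14.85/18.94 = 0.7841
Wq = ρ/(μ−λ) = 0.7841/(18.94 − 14.85) = 0.7841/4.09 = 0.1917 hr

Final: 0.1917 hr


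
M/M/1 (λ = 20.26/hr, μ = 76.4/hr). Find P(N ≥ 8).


ρ = 20.26/76.4 = 0.2652
P(N ≥ n) = ρ^n = 0.2652^8 = 0.00002446

Final: 0.00002446


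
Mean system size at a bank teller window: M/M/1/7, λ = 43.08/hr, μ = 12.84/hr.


ρ = 43.08/12.84 = 3.3551
L = ρ[1 − (K+1)ρ^K + Kρ^(K+1)] / [(1−ρ)(1−ρ^(K+1))]
Numerator: 3.3551·(1 − 8·4786.022062 + 7·16057.774956) = 248673.757967
Denominator: (-2.3551)·(-16056.774956) = 37815.955972
L = 248673.757967/37815.955972 = 6.5759

Final: 6.5759


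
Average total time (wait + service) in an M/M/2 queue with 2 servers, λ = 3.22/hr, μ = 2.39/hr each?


a = 1.3473; ρ = 0.6736; P₀ = 0.195000
Lq = P₀·a^c·ρ/(c!(1−ρ)²) = 1.11932
Wq = Lq/λ = 1.11932/3.22 = 0.34762 hr
W = Wq + 1/μ = 0.34762 + 0.41841 = 0.76603 hr

Final: 0.76603 hr


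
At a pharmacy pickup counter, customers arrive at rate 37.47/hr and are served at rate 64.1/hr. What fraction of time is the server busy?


ρ = λ/μ = 37.47/64.1 = 0.5846

Final: 0.5846


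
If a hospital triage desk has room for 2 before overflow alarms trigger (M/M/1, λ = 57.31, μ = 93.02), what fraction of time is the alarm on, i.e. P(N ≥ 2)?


ρ = 57.31/93.02 = 0.6161
P(N ≥ n) = ρ^n = 0.6161^2 = 0.379584

Final: 0.379584


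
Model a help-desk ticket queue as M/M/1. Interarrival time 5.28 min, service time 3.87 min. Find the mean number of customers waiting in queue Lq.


λ = 60/5.28 = 11.3636 /hr
μ = 60/3.87 = 15.5039 /hr
ρ = λ/μ = 11.3636/15.5039 = 0.7330
Lq = ρ²/(1−ρ) = 0.5372/0.2670 = 2.0117

Final: 2.0117


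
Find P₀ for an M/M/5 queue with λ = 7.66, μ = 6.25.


a = λ/μ = 7.66/6.25 = 1.2256; ρ = a/c = 0.2451
Σ_{k=0}^{4} a^k/k! (terms k=0..4) = 1.00000 + 1.22560 + 0.75105 + 0.30683 + 0.09401 = 3.37749
Tail: a^5/(5!(1−ρ)) = 2.76531/(120·0.7549) = 0.03053
P₀ = 1/(3.37749 + 0.03053) = 1/3.40801 = 0.293426

Final: 0.293426


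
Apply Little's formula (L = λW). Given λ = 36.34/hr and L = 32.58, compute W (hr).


W = L/λ = 32.58/36.34 = 0.8965 hr

Final: 0.8965 hr


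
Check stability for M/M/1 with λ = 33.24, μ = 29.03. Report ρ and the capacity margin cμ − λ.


Total capacity cμ = 1·29.03 = 29.03/hr
ρ = λ/(cμ) = 33.24/29.03 = 1.1450
Stable ⇔ ρ < 1: NO
Spare capacity = cμ − λ = 29.03 − 33.24 = -4.21/hr

Final: ρ = 1.1450; unstable; margin = -4.21/hr


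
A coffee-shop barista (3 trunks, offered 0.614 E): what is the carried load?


B(3,0.614) = 0.020955 (Erlang-B)
Carried load = a(1 − B) = 0.614·(1 − 0.020955) = 0.614·0.979045 = 0.6011 E

Final: 0.6011 Erlangs


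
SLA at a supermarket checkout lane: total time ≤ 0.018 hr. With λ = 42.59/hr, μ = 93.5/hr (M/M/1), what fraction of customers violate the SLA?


W ~ Exponential(μ−λ) for M/M/1.
μ − λ = 93.5 − 42.59 = 50.9100
P(W > t) = e^{−(μ−λ)t} = e^{−0.9164} = 0.399964

Final: 0.399964


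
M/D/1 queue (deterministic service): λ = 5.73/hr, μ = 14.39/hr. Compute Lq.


ρ = 5.73/14.39 = 0.3982
M/D/1: Lq = ρ²/(2(1−ρ)) = 0.1586/(2·0.6018) = 0.13173

Final: 0.13173


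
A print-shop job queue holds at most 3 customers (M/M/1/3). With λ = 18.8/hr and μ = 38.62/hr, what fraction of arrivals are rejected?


ρ = λ/μ = 18.8/38.62 = 0.4868
P_K = (1−ρ)ρ^K/(1−ρ^(K+1)) = (0.5132·0.115355)/(1 − 0.056154)
= 0.059201/0.943846 = 0.062723

Final: 0.062723


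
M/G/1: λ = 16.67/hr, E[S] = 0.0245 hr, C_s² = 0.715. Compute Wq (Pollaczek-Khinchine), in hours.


ρ = λ·E[S] = 16.67·0.0245 = 0.4084
E[S²] = E[S]²(1+C_s²) = 0.0245²·(1+0.715) = 0.001029
Wq = λ·E[S²]/(2(1−ρ)) = 16.67·0.001029/(2·0.5916) = 0.01450 hr

Final: 0.01450 hr


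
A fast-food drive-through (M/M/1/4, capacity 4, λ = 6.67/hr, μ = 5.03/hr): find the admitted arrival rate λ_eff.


ρ = 1.3260; P_K = (1−ρ)ρ^4/(1−ρ^5) = 0.325191
λ_eff = λ(1 − P_K) = 6.67·(1 − 0.325191) = 6.67·0.674809 = 4.5010 /hr

Final: 4.5010 /hr


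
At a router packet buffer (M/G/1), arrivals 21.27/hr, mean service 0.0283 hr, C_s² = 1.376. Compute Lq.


ρ = λ·E[S] = 21.27·0.0283 = 0.6019
Lq = ρ²(1+C_s²)/(2(1−ρ)) = 0.3623·(1+1.376)/(2·0.3981)
= 0.3623·2.3760/0.7961 = 1.08138

Final: 1.08138


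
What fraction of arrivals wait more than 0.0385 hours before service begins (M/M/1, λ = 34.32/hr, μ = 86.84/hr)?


ρ = 34.32/86.84 = 0.3952
P(Wq > t) = ρ·e^{−(μ−λ)t} = 0.3952·e^{−2.0220}
= 0.3952·0.132388 = 0.052321

Final: 0.052321


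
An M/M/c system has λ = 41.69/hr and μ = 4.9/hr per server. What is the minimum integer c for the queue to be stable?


Stability requires cμ > λ ⇔ c > λ/μ.
λ/μ = 41.69/4.9 = 8.5082
Minimum integer c = ⌊8.5082⌋ + 1 = 9
Check: 9·4.9 = 44.10 > 41.69, while 8·4.9 = 39.20 ≤ 41.69

Final: 9 servers


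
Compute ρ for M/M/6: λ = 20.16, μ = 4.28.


ρ = λ/(cμ) = 20.16/(6·4.28) = 20.16/25.68 = 0.7850

Final: 0.7850


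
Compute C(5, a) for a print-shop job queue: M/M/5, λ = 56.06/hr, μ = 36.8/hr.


a = λ/μ = 1.5234; ρ = a/5 = 0.3047
P₀ = 0.217599 (from M/M/c formula)
C(c,a) = [a^c/(c!(1−ρ))]·P₀ = [8.20401/(120·0.6953)]·0.217599
= 0.09832·0.217599 = 0.021395

Final: 0.021395


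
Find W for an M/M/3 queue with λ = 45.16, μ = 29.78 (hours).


a = 1.5165; ρ = 0.5055; P₀ = 0.206544
Lq = P₀·a^c·ρ/(c!(1−ρ)²) = 0.24814
Wq = Lq/λ = 0.24814/45.16 = 0.005495 hr
W = Wq + 1/μ = 0.005495 + 0.03358 = 0.03907 hr

Final: 0.03907 hr


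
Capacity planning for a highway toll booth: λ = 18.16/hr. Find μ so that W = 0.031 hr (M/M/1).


W = 1/(μ−λ) ⇒ μ − λ = 1/W = 1/0.031 = 32.2581
μ = λ + 1/W = 18.16 + 32.2581 = 50.4181 per hr

Final: 50.4181 /hr


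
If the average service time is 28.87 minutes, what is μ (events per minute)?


μ = 1/(service time) in consistent units.
1 minute = 1 min, so μ = 1/28.87 = 0.03464 per minute

Final: 0.03464 /min


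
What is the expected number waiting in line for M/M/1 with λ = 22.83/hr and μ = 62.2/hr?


ρ = 22.83/62.2 = 0.3670
Lq = ρ²/(1−ρ) = 0.1347/0.6330 = 0.2128

Final: 0.2128


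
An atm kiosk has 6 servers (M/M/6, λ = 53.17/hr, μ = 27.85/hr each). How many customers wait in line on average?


a = λ/μ = 1.9092; ρ = a/6 = 0.3182
P₀ = 0.148040
Lq = P₀·a^c·ρ / (c!·(1−ρ)²) = 0.148040·48.42267·0.3182/(720·0.46486)
= 0.006815

Final: 0.006815


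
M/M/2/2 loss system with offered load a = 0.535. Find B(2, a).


B(c,a) = (a^c/c!) / Σ_{k=0}^{c} a^k/k!
a^2/2! = 0.143113
Σ terms (k=0..2): 1.00000 + 0.53500 + 0.14311 = 1.678113
B = 0.143113/1.678113 = 0.085282

Final: 0.085282


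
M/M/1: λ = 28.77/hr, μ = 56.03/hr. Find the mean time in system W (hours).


W = 1/(μ−λ) = 1/(56.03 − 28.77) = 1/27.26 = 0.03668 hr

Final: 0.03668 hr


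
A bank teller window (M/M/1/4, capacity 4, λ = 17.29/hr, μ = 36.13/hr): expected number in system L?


ρ = 17.29/36.13 = 0.4785
L = ρ[1 − (K+1)ρ^K + Kρ^(K+1)] / [(1−ρ)(1−ρ^(K+1))]
Numerator: 0.4785·(1 − 5·0.052445 + 4·0.025098) = 0.401103
Denominator: (0.5215)·(0.974902) = 0.508363
L = 0.401103/0.508363 = 0.7890

Final: 0.7890


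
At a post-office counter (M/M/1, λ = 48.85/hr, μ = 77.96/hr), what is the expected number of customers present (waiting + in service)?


ρ = λ/μ = 48.85/77.96 = 0.6266
L = ρ/(1−ρ) = 0.6266/(1 − 0.6266) = 0.6266/0.3734 = 1.6781

Final: 1.6781


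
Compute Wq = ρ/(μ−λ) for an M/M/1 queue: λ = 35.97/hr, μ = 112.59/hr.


ρ = 35.97/112.59 = 0.3195
Wq = ρ/(μ−λ) = 0.3195/(112.59 − 35.97) = 0.3195/76.62 = 0.004170 hr

Final: 0.004170 hr


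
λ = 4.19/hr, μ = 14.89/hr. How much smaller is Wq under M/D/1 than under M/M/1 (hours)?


ρ = 4.19/14.89 = 0.2814
Wq(M/M/1) = ρ/(μ−λ) = 0.2814/10.70 = 0.02630 hr
Wq(M/D/1) = ρ/(2(μ−λ)) = 0.01315 hr
Savings = 0.02630 − 0.01315 = 0.01315 hr

Final: 0.01315 hr


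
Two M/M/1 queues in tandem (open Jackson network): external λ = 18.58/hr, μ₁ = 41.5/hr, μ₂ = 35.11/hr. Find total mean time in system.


Each node sees arrival rate λ = 18.58/hr (tandem ⇒ throughput preserved).
W₁ = 1/(μ₁−λ) = 1/(41.5−18.58) = 0.04363 hr
W₂ = 1/(μ₂−λ) = 1/(35.11−18.58) = 0.06050 hr
W_total = W₁ + W₂ = 0.04363 + 0.06050 = 0.10413 hr

Final: 0.10413 hr


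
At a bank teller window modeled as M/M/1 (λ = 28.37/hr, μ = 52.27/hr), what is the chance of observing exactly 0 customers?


ρ = 28.37/52.27 = 0.5428
P_n = (1−ρ)·ρ^n = (1 − 0.5428)·0.5428^0 = 0.4572·1.000000 = 0.457241

Final: 0.457241


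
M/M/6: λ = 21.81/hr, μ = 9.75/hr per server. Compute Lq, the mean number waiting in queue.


a = λ/μ = 2.2369; ρ = a/6 = 0.3728
P₀ = 0.106476
Lq = P₀·a^c·ρ / (c!·(1−ρ)²) = 0.106476·125.28708·0.3728/(720·0.39335)
= 0.01756

Final: 0.01756


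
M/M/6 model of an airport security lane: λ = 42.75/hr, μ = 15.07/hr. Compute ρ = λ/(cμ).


ρ = λ/(cμ) = 42.75/(6·15.07) = 42.75/90.42 = 0.4728

Final: 0.4728


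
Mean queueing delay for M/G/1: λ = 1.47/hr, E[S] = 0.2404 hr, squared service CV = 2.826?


ρ = λ·E[S] = 1.47·0.2404 = 0.3534
E[S²] = E[S]²(1+C_s²) = 0.2404²·(1+2.826) = 0.221113
Wq = λ·E[S²]/(2(1−ρ)) = 1.47·0.221113/(2·0.6466) = 0.25134 hr

Final: 0.25134 hr


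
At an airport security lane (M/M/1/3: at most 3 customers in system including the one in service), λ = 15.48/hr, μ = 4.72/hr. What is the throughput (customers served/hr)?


ρ = 3.2797; P_K = (1−ρ)ρ^3/(1−ρ^4) = 0.701151
λ_eff = λ(1 − P_K) = 15.48·(1 − 0.701151) = 15.48·0.298849 = 4.6262 /hr

Final: 4.6262 /hr


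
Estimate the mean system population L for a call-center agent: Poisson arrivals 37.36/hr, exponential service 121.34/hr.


ρ = λ/μ = 37.36/121.34 = 0.3079
L = ρ/(1−ρ) = 0.3079/(1 − 0.3079) = 0.3079/0.6921 = 0.4449

Final: 0.4449


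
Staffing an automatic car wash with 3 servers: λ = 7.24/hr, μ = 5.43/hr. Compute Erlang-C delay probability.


a = λ/μ = 1.3333; ρ = a/3 = 0.4444
P₀ = 0.254237 (from M/M/c formula)
C(c,a) = [a^c/(c!(1−ρ))]·P₀ = [2.37037/(6·0.5556)]·0.254237
= 0.71111·0.254237 = 0.180791

Final: 0.180791


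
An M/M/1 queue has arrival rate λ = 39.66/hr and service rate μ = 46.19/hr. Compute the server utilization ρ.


ρ = λ/μ = 39.66/46.19 = 0.8586

Final: 0.8586


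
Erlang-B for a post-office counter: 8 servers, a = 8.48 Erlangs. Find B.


B(c,a) = (a^c/c!) / Σ_{k=0}^{c} a^k/k!
a^8/8! = 663.202714
Σ terms (k=0..8): 1.00000 + 8.48000 + 35.95520 + 101.63337 + 215.46273 + 365.42480 + 516.46705 + 625.66294 + 663.20271 = 2533.288796
B = 663.202714/2533.288796 = 0.261795

Final: 0.261795


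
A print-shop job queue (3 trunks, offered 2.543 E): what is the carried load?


B(3,2.543) = 0.287988 (Erlang-B)
Carried load = a(1 − B) = 2.543·(1 − 0.287988) = 2.543·0.712012 = 1.8106 E

Final: 1.8106 Erlangs


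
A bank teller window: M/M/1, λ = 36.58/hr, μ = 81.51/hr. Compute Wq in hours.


ρ = 36.58/81.51 = 0.4488
Wq = ρ/(μ−λ) = 0.4488/(81.51 − 36.58) = 0.4488/44.93 = 0.009988 hr

Final: 0.009988 hr


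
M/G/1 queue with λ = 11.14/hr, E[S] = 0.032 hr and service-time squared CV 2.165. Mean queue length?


ρ = λ·E[S] = 11.14·0.032 = 0.3565
Lq = ρ²(1+C_s²)/(2(1−ρ)) = 0.1271·(1+2.165)/(2·0.6435)
= 0.1271·3.1650/1.2870 = 0.31250

Final: 0.31250


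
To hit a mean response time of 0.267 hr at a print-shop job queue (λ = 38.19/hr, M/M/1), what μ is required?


W = 1/(μ−λ) ⇒ μ − λ = 1/W = 1/0.267 = 3.7453
μ = λ + 1/W = 38.19 + 3.7453 = 41.9353 per hr

Final: 41.9353 /hr


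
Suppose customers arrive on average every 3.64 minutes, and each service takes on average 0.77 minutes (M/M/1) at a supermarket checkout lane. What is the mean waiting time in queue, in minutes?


λ = 60/3.64 = 16.4835 /hr
μ = 60/0.77 = 77.9221 /hr
ρ = λ/μ = 16.4835/77.9221 = 0.2115
Wq = ρ/(μ−λ) = 0.2115/(77.9221−16.4835) = 0.003443 hr
In minutes: 0.003443·60 = 0.2066 min

Final: 0.2066 min


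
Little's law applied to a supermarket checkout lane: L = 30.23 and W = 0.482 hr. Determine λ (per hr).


λ = L/W = 30.23/0.482 = 62.7178 /hr

Final: 62.7178 /hr


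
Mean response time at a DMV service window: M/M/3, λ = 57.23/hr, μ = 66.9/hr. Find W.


a = 0.8555; ρ = 0.2852; P₀ = 0.422419
Lq = P₀·a^c·ρ/(c!(1−ρ)²) = 0.02459
Wq = Lq/λ = 0.02459/57.23 = 0.0004297 hr
W = Wq + 1/μ = 0.0004297 + 0.01495 = 0.01538 hr

Final: 0.01538 hr


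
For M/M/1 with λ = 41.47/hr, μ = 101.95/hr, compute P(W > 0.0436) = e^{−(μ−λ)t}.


W ~ Exponential(μ−λ) for M/M/1.
μ − λ = 101.95 − 41.47 = 60.4800
P(W > t) = e^{−(μ−λ)t} = e^{−2.6369} = 0.071581

Final: 0.071581


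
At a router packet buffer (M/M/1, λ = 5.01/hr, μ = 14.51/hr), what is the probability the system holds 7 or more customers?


ρ = 5.01/14.51 = 0.3453
P(N ≥ n) = ρ^n = 0.3453^7 = 0.0005850

Final: 0.0005850


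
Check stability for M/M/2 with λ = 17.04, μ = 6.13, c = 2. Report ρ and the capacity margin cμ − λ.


Total capacity cμ = 2·6.13 = 12.26/hr
ρ = λ/(cμ) = 17.04/12.26 = 1.3899
Stable ⇔ ρ < 1: NO
Spare capacity = cμ − λ = 12.26 − 17.04 = -4.78/hr

Final: ρ = 1.3899; unstable; margin = -4.78/hr


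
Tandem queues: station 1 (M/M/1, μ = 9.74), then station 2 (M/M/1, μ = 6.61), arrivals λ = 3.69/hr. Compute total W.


Each node sees arrival rate λ = 3.69/hr (tandem ⇒ throughput preserved).
W₁ = 1/(μ₁−λ) = 1/(9.74−3.69) = 0.16529 hr
W₂ = 1/(μ₂−λ) = 1/(6.61−3.69) = 0.34247 hr
W_total = W₁ + W₂ = 0.16529 + 0.34247 = 0.50776 hr

Final: 0.50776 hr


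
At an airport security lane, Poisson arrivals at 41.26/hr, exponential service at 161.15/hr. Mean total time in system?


W = 1/(μ−λ) = 1/(161.15 − 41.26) = 1/119.89 = 0.008341 hr

Final: 0.008341 hr


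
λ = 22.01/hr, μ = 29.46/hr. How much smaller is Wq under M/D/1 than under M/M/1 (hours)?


ρ = 22.01/29.46 = 0.7471
Wq(M/M/1) = ρ/(μ−λ) = 0.7471/7.45 = 0.10028 hr
Wq(M/D/1) = ρ/(2(μ−λ)) = 0.05014 hr
Savings = 0.10028 − 0.05014 = 0.05014 hr

Final: 0.05014 hr


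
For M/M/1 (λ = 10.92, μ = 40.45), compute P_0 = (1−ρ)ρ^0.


ρ = 10.92/40.45 = 0.2700
P_n = (1−ρ)·ρ^n = (1 − 0.2700)·0.2700^0 = 0.7300·1.000000 = 0.730037

Final: 0.730037


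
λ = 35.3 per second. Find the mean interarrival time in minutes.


Mean interarrival time = 1/λ = 1/35.3 second = 0.02833 second
In minutes: 0.02833 × 0.0166667 = 0.0004721 min

Final: 0.0004721 min


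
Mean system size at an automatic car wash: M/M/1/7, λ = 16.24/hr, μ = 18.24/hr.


ρ = 16.24/18.24 = 0.8904
L = ρ[1 − (K+1)ρ^K + Kρ^(K+1)] / [(1−ρ)(1−ρ^(K+1))]
Numerator: 0.8904·(1 − 8·0.443535 + 7·0.394902) = 0.192344
Denominator: (0.1096)·(0.605098) = 0.066348
L = 0.192344/0.066348 = 2.8990

Final: 2.8990


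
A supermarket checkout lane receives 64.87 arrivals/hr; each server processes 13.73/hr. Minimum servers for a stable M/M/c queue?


Stability requires cμ > λ ⇔ c > λ/μ.
λ/μ = 64.87/13.73 = 4.7247
Minimum integer c = ⌊4.7247⌋ + 1 = 5
Check: 5·13.73 = 68.65 > 64.87, while 4·13.73 = 54.92 ≤ 64.87

Final: 5 servers


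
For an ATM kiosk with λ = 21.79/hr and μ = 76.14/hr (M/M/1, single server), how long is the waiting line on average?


ρ = 21.79/76.14 = 0.2862
Lq = ρ²/(1−ρ) = 0.08190/0.7138 = 0.1147

Final: 0.1147


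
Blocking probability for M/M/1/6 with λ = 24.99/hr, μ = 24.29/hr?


ρ = λ/μ = 24.99/24.29 = 1.0288
P_K = (1−ρ)ρ^K/(1−ρ^(K+1)) = (-0.02882·1.185857)/(1 − 1.220032)
= -0.034175/-0.220032 = 0.155316

Final: 0.155316


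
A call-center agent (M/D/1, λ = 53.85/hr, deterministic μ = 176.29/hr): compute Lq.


ρ = 53.85/176.29 = 0.3055
M/D/1: Lq = ρ²/(2(1−ρ)) = 0.09331/(2·0.6945) = 0.06717

Final: 0.06717


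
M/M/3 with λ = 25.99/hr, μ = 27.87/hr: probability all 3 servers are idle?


a = λ/μ = 25.99/27.87 = 0.9325; ρ = a/c = 0.3108
Σ_{k=0}^{2} a^k/k! (terms k=0..2) = 1.00000 + 0.93254 + 0.43482 = 2.36736
Tail: a^3/(3!(1−ρ)) = 0.81098/(6·0.6892) = 0.19613
P₀ = 1/(2.36736 + 0.19613) = 1/2.56349 = 0.390093

Final: 0.390093


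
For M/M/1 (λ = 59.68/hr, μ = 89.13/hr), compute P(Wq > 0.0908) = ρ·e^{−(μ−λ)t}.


ρ = 59.68/89.13 = 0.6696
P(Wq > t) = ρ·e^{−(μ−λ)t} = 0.6696·e^{−2.6741}
= 0.6696·0.068972 = 0.046182

Final: 0.046182


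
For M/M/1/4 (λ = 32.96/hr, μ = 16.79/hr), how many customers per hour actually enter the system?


ρ = 1.9631; P_K = (1−ρ)ρ^4/(1−ρ^5) = 0.508021
λ_eff = λ(1 − P_K) = 32.96·(1 − 0.508021) = 32.96·0.491979 = 16.2156 /hr

Final: 16.2156 /hr


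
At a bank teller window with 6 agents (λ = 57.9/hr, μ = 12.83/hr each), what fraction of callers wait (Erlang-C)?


a = λ/μ = 4.5129; ρ = a/6 = 0.7521
P₀ = 0.008990 (from M/M/c formula)
C(c,a) = [a^c/(c!(1−ρ))]·P₀ = [8447.17408/(720·0.2479)]·0.008990
= 47.33458·0.008990 = 0.425560

Final: 0.425560


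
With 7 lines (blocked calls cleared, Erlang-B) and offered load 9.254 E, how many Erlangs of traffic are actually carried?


B(7,9.254) = 0.374191 (Erlang-B)
Carried load = a(1 − B) = 9.254·(1 − 0.374191) = 9.254·0.625809 = 5.7912 E

Final: 5.7912 Erlangs


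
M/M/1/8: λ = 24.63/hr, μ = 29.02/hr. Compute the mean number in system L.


ρ = 24.63/29.02 = 0.8487
L = ρ[1 − (K+1)ρ^K + Kρ^(K+1)] / [(1−ρ)(1−ρ^(K+1))]
Numerator: 0.8487·(1 − 9·0.269238 + 8·0.228509) = 0.343675
Denominator: (0.1513)·(0.771491) = 0.116707
L = 0.343675/0.116707 = 2.9448

Final: 2.9448


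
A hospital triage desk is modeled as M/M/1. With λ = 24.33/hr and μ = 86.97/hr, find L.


ρ = λ/μ = 24.33/86.97 = 0.2798
L = ρ/(1−ρ) = 0.2798/(1 − 0.2798) = 0.2798/0.7202 = 0.3884

Final: 0.3884


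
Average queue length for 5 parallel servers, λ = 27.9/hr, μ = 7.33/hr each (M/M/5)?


a = λ/μ = 3.8063; ρ = a/5 = 0.7613
P₀ = 0.017279
Lq = P₀·a^c·ρ / (c!·(1−ρ)²) = 0.017279·798.91604·0.7613/(120·0.05700)
= 1.53642

Final: 1.53642


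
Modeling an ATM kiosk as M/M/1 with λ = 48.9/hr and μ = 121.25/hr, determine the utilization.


ρ = λ/μ = 48.9/121.25 = 0.4033

Final: 0.4033


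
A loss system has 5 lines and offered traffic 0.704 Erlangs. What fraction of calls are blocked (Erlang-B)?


B(c,a) = (a^c/c!) / Σ_{k=0}^{c} a^k/k!
a^5/5! = 0.001441
Σ terms (k=0..5): 1.00000 + 0.70400 + 0.24781 + 0.05815 + 0.01023 + 0.001441 = 2.021636
B = 0.001441/2.021636 = 0.0007128

Final: 0.0007128


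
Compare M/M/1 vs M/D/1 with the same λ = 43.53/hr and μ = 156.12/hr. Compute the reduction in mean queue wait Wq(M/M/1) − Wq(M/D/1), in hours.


ρ = 43.53/156.12 = 0.2788
Wq(M/M/1) = ρ/(μ−λ) = 0.2788/112.59 = 0.002476 hr
Wq(M/D/1) = ρ/(2(μ−λ)) = 0.001238 hr
Savings = 0.002476 − 0.001238 = 0.001238 hr

Final: 0.001238 hr


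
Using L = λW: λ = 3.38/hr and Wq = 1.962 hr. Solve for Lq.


Lq = λWq = 3.38·1.962 = 6.6316

Final: 6.6316


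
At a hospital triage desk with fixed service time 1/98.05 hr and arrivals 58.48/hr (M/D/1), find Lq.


ρ = 58.48/98.05 = 0.5964
M/D/1: Lq = ρ²/(2(1−ρ)) = 0.3557/(2·0.4036) = 0.44073

Final: 0.44073


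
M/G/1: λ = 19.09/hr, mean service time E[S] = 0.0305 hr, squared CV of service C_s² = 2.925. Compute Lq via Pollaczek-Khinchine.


ρ = λ·E[S] = 19.09·0.0305 = 0.5822
Lq = ρ²(1+C_s²)/(2(1−ρ)) = 0.3390·(1+2.925)/(2·0.4178)
= 0.3390·3.9250/0.8355 = 1.59257

Final: 1.59257


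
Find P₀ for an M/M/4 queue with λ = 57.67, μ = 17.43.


a = λ/μ = 57.67/17.43 = 3.3087; ρ = a/c = 0.8272
Σ_{k=0}^{3} a^k/k! (terms k=0..3) = 1.00000 + 3.30866 + 5.47363 + 6.03680 = 15.81908
Tail: a^4/(4!(1−ρ)) = 119.84233/(24·0.1728) = 28.89145
P₀ = 1/(15.81908 + 28.89145) = 1/44.71054 = 0.022366

Final: 0.022366


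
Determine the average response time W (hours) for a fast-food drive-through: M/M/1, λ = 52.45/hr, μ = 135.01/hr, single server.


W = 1/(μ−λ) = 1/(135.01 − 52.45) = 1/82.56 = 0.01211 hr

Final: 0.01211 hr


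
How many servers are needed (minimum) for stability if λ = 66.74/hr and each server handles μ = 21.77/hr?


Stability requires cμ > λ ⇔ c > λ/μ.
λ/μ = 66.74/21.77 = 3.0657
Minimum integer c = ⌊3.0657⌋ + 1 = 4
Check: 4·21.77 = 87.08 > 66.74, while 3·21.77 = 65.31 ≤ 66.74

Final: 4 servers


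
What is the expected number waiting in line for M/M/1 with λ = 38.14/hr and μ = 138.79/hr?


ρ = 38.14/138.79 = 0.2748
Lq = ρ²/(1−ρ) = 0.07552/0.7252 = 0.1041

Final: 0.1041


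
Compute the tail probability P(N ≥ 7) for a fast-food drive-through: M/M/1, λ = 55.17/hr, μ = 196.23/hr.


ρ = 55.17/196.23 = 0.2811
P(N ≥ n) = ρ^n = 0.2811^7 = 0.0001389

Final: 0.0001389


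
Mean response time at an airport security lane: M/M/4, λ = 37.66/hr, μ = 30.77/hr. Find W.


a = 1.2239; ρ = 0.3060; P₀ = 0.292981
Lq = P₀·a^c·ρ/(c!(1−ρ)²) = 0.01740
Wq = Lq/λ = 0.01740/37.66 = 0.0004621 hr
W = Wq + 1/μ = 0.0004621 + 0.03250 = 0.03296 hr

Final: 0.03296 hr


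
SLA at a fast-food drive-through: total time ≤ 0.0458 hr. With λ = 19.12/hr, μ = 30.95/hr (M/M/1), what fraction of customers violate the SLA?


W ~ Exponential(μ−λ) for M/M/1.
μ − λ = 30.95 − 19.12 = 11.8300
P(W > t) = e^{−(μ−λ)t} = e^{−0.5418} = 0.581692

Final: 0.581692


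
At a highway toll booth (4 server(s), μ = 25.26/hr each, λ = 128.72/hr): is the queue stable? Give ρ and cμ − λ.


Total capacity cμ = 4·25.26 = 101.04/hr
ρ = λ/(cμ) = 128.72/101.04 = 1.2740
Stable ⇔ ρ < 1: NO
Spare capacity = cμ − λ = 101.04 − 128.72 = -27.68/hr

Final: ρ = 1.2740; unstable; margin = -27.68/hr


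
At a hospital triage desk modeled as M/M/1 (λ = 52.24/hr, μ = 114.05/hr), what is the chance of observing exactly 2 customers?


ρ = 52.24/114.05 = 0.4580
P_n = (1−ρ)·ρ^n = (1 − 0.4580)·0.4580^2 = 0.5420·0.209805 = 0.113705

Final: 0.113705


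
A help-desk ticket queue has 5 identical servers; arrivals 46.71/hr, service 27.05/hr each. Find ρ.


ρ = λ/(cμ) = 46.71/(5·27.05) = 46.71/135.25 = 0.3454

Final: 0.3454


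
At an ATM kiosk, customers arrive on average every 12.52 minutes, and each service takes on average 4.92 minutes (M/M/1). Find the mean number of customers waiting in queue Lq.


λ = 60/12.52 = 4.7923 /hr
μ = 60/4.92 = 12.1951 /hr
ρ = λ/μ = 4.7923/12.1951 = 0.3930
Lq = ρ²/(1−ρ) = 0.1544/0.6070 = 0.2544

Final: 0.2544


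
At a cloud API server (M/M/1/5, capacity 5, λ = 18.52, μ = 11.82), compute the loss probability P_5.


ρ = λ/μ = 18.52/11.82 = 1.5668
P_K = (1−ρ)ρ^K/(1−ρ^(K+1)) = (-0.5668·9.443164)/(1 − 14.795888)
= -5.352724/-13.795888 = 0.387994

Final: 0.387994


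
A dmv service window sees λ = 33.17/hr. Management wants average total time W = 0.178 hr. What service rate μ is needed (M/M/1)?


W = 1/(μ−λ) ⇒ μ − λ = 1/W = 1/0.178 = 5.6180
μ = λ + 1/W = 33.17 + 5.6180 = 38.7880 per hr

Final: 38.7880 /hr


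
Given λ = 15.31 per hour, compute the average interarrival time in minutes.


Mean interarrival time = 1/λ = 1/15.31 hour = 0.06532 hour
In minutes: 0.06532 × 60 = 3.9190 min

Final: 3.9190 min


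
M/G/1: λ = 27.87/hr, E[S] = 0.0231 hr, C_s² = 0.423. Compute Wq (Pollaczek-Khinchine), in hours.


ρ = λ·E[S] = 27.87·0.0231 = 0.6438
E[S²] = E[S]²(1+C_s²) = 0.0231²·(1+0.423) = 0.0007593
Wq = λ·E[S²]/(2(1−ρ)) = 27.87·0.0007593/(2·0.3562) = 0.02971 hr

Final: 0.02971 hr


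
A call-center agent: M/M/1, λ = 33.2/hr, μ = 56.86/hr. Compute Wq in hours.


ρ = 33.2/56.86 = 0.5839
Wq = ρ/(μ−λ) = 0.5839/(56.86 − 33.2) = 0.5839/23.66 = 0.02468 hr

Final: 0.02468 hr


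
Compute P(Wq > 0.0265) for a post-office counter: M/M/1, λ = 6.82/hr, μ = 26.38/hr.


ρ = 6.82/26.38 = 0.2585
P(Wq > t) = ρ·e^{−(μ−λ)t} = 0.2585·e^{−0.5183}
= 0.2585·0.595508 = 0.153956

Final: 0.153956


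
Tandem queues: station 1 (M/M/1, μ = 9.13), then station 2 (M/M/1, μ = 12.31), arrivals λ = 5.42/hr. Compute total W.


Each node sees arrival rate λ = 5.42/hr (tandem ⇒ throughput preserved).
W₁ = 1/(μ₁−λ) = 1/(9.13−5.42) = 0.26954 hr
W₂ = 1/(μ₂−λ) = 1/(12.31−5.42) = 0.14514 hr
W_total = W₁ + W₂ = 0.26954 + 0.14514 = 0.41468 hr

Final: 0.41468 hr


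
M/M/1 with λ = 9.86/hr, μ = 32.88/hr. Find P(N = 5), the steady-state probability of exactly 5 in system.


ρ = 9.86/32.88 = 0.2999
P_n = (1−ρ)·ρ^n = (1 − 0.2999)·0.2999^5 = 0.7001·0.002425 = 0.001698

Final: 0.001698


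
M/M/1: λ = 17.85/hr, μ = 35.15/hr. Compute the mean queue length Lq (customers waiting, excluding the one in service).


ρ = 17.85/35.15 = 0.5078
Lq = ρ²/(1−ρ) = 0.2579/0.4922 = 0.5240

Final: 0.5240


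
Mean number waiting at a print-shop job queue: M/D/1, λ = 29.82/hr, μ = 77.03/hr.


ρ = 29.82/77.03 = 0.3871
M/D/1: Lq = ρ²/(2(1−ρ)) = 0.1499/(2·0.6129) = 0.12226

Final: 0.12226


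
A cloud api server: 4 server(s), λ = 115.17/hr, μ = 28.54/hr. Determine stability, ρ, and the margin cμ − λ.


Total capacity cμ = 4·28.54 = 114.16/hr
ρ = λ/(cμ) = 115.17/114.16 = 1.0088
Stable ⇔ ρ < 1: NO
Spare capacity = cμ − λ = 114.16 − 115.17 = -1.01/hr

Final: ρ = 1.0088; unstable; margin = -1.01/hr


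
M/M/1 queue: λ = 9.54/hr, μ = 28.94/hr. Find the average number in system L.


ρ = λ/μ = 9.54/28.94 = 0.3296
L = ρ/(1−ρ) = 0.3296/(1 − 0.3296) = 0.3296/0.6704 = 0.4918

Final: 0.4918


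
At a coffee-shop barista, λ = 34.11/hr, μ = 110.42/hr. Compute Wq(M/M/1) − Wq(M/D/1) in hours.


ρ = 34.11/110.42 = 0.3089
Wq(M/M/1) = ρ/(μ−λ) = 0.3089/76.31 = 0.004048 hr
Wq(M/D/1) = ρ/(2(μ−λ)) = 0.002024 hr
Savings = 0.004048 − 0.002024 = 0.002024 hr

Final: 0.002024 hr


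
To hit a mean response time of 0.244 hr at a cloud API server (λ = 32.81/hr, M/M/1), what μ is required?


W = 1/(μ−λ) ⇒ μ − λ = 1/W = 1/0.244 = 4.0984
μ = λ + 1/W = 32.81 + 4.0984 = 36.9084 per hr

Final: 36.9084 /hr


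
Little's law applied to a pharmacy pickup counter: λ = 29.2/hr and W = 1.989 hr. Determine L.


L = λW = 29.2·1.989 = 58.0788

Final: 58.0788


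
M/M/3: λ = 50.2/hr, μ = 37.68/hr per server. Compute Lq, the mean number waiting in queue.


a = λ/μ = 1.3323; ρ = a/3 = 0.4441
P₀ = 0.254537
Lq = P₀·a^c·ρ / (c!·(1−ρ)²) = 0.254537·2.36471·0.4441/(6·0.30904)
= 0.14416

Final: 0.14416


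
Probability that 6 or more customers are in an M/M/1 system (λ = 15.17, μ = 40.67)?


ρ = 15.17/40.67 = 0.3730
P(N ≥ n) = ρ^n = 0.3730^6 = 0.002693

Final: 0.002693


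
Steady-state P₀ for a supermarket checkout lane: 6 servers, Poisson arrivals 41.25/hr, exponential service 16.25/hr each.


a = λ/μ = 41.25/16.25 = 2.5385; ρ = a/c = 0.4231
Σ_{k=0}^{5} a^k/k! (terms k=0..5) = 1.00000 + 2.53846 + 3.22189 + 2.72622 + 1.73010 + 0.87836 = 12.09503
Tail: a^6/(6!(1−ρ)) = 267.56144/(720·0.5769) = 0.64413
P₀ = 1/(12.09503 + 0.64413) = 1/12.73916 = 0.078498

Final: 0.078498


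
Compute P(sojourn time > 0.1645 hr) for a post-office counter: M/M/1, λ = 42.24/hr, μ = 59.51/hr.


W ~ Exponential(μ−λ) for M/M/1.
μ − λ = 59.51 − 42.24 = 17.2700
P(W > t) = e^{−(μ−λ)t} = e^{−2.8409} = 0.058372

Final: 0.058372
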